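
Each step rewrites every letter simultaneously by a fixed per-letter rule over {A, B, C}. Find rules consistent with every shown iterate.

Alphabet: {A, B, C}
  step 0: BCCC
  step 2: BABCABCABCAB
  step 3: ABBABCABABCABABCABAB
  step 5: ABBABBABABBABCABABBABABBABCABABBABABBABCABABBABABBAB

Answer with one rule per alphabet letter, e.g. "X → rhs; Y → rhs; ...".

A->B, B->AB, C->CA

  step 2 ⇒ step 3: BABCABCABCAB ⇒ AB·B·AB·CA·B·AB·CA·B·AB·CA·B·AB
    A ↦ B
    B ↦ AB
    C ↦ CA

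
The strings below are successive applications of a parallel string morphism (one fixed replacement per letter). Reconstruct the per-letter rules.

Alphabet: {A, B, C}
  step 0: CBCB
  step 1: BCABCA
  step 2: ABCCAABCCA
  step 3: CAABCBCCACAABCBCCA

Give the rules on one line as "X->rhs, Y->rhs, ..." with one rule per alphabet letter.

A->CA, B->A, C->BC

  step 2 ⇒ step 3: ABCCAABCCA ⇒ CA·A·BC·BC·CA·CA·A·BC·BC·CA
    A ↦ CA
    B ↦ A
    C ↦ BC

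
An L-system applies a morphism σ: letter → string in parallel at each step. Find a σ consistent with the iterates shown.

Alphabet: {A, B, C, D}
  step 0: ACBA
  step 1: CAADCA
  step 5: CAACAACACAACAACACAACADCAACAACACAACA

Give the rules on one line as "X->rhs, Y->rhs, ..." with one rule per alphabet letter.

A->CA, B->D, C->A, D->B

  step 0 ⇒ step 1: ACBA ⇒ CA·A·D·CA
    A ↦ CA
    B ↦ D
    C ↦ A
    D ↦ B  (constrained at step 1)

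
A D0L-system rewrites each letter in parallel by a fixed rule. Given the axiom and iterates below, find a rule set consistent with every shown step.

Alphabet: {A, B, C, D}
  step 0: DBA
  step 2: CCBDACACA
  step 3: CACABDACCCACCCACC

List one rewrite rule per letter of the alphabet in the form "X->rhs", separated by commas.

  step 2 ⇒ step 3: CCBDACACA ⇒ CA·CA·BD·A·CC·CA·CC·CA·CC
    A ↦ CC
    B ↦ BD
    C ↦ CA
    D ↦ A

A->CC, B->BD, C->CA, D->A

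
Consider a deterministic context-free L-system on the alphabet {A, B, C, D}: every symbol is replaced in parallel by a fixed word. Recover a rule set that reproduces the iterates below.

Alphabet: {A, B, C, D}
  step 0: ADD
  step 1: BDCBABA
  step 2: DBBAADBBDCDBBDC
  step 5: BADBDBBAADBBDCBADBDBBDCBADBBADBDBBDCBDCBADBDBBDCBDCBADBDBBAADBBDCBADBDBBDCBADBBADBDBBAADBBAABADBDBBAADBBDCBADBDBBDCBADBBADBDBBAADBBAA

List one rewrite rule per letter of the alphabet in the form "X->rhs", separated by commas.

  step 1 ⇒ step 2: BDCBABA ⇒ DB·BA·A·DB·BDC·DB·BDC
    A ↦ BDC
    B ↦ DB
    C ↦ A
    D ↦ BA

A->BDC, B->DB, C->A, D->BA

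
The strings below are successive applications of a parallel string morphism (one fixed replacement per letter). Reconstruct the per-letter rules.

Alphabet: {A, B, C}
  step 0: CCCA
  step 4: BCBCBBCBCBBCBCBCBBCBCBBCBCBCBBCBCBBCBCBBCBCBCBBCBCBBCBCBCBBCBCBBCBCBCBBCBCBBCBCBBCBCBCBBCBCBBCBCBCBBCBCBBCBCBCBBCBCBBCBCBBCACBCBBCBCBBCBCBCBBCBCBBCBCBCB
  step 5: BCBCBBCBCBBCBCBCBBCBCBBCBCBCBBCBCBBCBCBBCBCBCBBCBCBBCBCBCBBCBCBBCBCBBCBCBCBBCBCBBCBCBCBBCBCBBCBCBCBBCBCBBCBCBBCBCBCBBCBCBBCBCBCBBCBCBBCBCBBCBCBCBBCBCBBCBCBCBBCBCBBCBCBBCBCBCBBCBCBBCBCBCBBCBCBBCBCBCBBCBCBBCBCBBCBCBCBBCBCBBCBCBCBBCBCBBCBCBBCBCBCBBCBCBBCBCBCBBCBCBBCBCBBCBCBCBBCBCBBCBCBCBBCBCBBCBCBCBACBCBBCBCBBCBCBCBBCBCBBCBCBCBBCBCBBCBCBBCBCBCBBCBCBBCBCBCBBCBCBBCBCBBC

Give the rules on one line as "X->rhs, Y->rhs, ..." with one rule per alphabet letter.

  step 4 ⇒ step 5: BCBCBBCBCBBCBCBCBBCBCBBCBCBCBBCBCBBCBCBBCBCBCBBCBCBBCBCBCBBCBCBBCBCBCBBCBCBBCBCBBCBCBCBBCBCBBCBCBCBBCBCBBCBCBCBBCBCBBCBCBBCACBCBBCBCBBCBCBCBBCBCBBCBCBCB ⇒ BC·BCB·BC·BCB·BC·BC·BCB·BC·BCB·BC·BC·BCB·BC·BCB·BC·BCB·BC·BC·BCB·BC·BCB·BC·BC·BCB·BC·BCB·BC·BCB·BC·BC·BCB·BC·BCB·BC·BC·BCB·BC·BCB·BC·BC·BCB·BC·BCB·BC·BCB·BC·BC·BCB·BC·BCB·BC·BC·BCB·BC·BCB·BC·BCB·BC·BC·BCB·BC·BCB·BC·BC·BCB·BC·BCB·BC·BCB·BC·BC·BCB·BC·BCB·BC·BC·BCB·BC·BCB·BC·BC·BCB·BC·BCB·BC·BCB·BC·BC·BCB·BC·BCB·BC·BC·BCB·BC·BCB·BC·BCB·BC·BC·BCB·BC·BCB·BC·BC·BCB·BC·BCB·BC·BCB·BC·BC·BCB·BC·BCB·BC·BC·BCB·BC·BCB·BC·BC·BCB·AC·BCB·BC·BCB·BC·BC·BCB·BC·BCB·BC·BC·BCB·BC·BCB·BC·BCB·BC·BC·BCB·BC·BCB·BC·BC·BCB·BC·BCB·BC·BCB·BC
    A ↦ AC
    B ↦ BC
    C ↦ BCB

A->AC, B->BC, C->BCB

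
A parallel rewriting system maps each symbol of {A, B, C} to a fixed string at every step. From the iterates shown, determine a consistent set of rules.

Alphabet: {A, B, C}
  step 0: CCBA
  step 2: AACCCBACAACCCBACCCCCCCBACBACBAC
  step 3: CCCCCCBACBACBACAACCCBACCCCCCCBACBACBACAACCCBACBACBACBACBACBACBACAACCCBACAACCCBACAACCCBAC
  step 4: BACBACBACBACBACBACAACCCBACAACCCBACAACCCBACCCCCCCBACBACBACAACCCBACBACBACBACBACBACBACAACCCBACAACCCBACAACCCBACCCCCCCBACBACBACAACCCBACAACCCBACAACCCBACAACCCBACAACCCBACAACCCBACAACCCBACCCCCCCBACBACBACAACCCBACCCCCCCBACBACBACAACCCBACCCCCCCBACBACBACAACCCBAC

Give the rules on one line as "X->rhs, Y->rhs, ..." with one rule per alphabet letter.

  step 3 ⇒ step 4: CCCCCCBACBACBACAACCCBACCCCCCCBACBACBACAACCCBACBACBACBACBACBACBACAACCCBACAACCCBACAACCCBAC ⇒ BAC·BAC·BAC·BAC·BAC·BAC·AA·CCC·BAC·AA·CCC·BAC·AA·CCC·BAC·CCC·CCC·BAC·BAC·BAC·AA·CCC·BAC·BAC·BAC·BAC·BAC·BAC·BAC·AA·CCC·BAC·AA·CCC·BAC·AA·CCC·BAC·CCC·CCC·BAC·BAC·BAC·AA·CCC·BAC·AA·CCC·BAC·AA·CCC·BAC·AA·CCC·BAC·AA·CCC·BAC·AA·CCC·BAC·AA·CCC·BAC·CCC·CCC·BAC·BAC·BAC·AA·CCC·BAC·CCC·CCC·BAC·BAC·BAC·AA·CCC·BAC·CCC·CCC·BAC·BAC·BAC·AA·CCC·BAC
    A ↦ CCC
    B ↦ AA
    C ↦ BAC

A->CCC, B->AA, C->BAC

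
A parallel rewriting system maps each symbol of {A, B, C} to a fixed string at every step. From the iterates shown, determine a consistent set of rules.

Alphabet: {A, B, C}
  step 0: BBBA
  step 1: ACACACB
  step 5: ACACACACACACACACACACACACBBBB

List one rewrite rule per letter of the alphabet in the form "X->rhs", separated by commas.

A->B, B->AC, C->B

  step 0 ⇒ step 1: BBBA ⇒ AC·AC·AC·B
    A ↦ B
    B ↦ AC
    C ↦ B  (constrained at step 1)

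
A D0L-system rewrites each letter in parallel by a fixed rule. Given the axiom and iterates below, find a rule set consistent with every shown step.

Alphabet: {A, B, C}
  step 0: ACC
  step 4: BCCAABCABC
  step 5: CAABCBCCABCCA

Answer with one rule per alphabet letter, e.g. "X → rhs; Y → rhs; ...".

  step 4 ⇒ step 5: BCCAABCABC ⇒ C·A·A·BC·BC·C·A·BC·C·A
    A ↦ BC
    B ↦ C
    C ↦ A

A->BC, B->C, C->A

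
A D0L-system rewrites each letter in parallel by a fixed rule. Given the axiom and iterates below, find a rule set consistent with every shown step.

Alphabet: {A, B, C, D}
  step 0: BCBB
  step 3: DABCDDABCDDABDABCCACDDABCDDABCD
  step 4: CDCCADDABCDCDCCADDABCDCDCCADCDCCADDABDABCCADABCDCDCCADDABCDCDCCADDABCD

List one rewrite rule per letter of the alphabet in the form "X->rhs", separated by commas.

  step 3 ⇒ step 4: DABCDDABCDDABDABCCACDDABCDDABCD ⇒ CD·CCA·D·DAB·CD·CD·CCA·D·DAB·CD·CD·CCA·D·CD·CCA·D·DAB·DAB·CCA·DAB·CD·CD·CCA·D·DAB·CD·CD·CCA·D·DAB·CD
    A ↦ CCA
    B ↦ D
    C ↦ DAB
    D ↦ CD

A->CCA, B->D, C->DAB, D->CD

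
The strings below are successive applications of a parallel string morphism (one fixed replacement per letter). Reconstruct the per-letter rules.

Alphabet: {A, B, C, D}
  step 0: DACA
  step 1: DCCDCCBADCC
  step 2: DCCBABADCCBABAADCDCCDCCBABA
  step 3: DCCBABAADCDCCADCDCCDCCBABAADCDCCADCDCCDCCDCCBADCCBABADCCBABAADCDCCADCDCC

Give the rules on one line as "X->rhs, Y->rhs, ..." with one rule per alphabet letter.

  step 2 ⇒ step 3: DCCBABADCCBABAADCDCCDCCBABA ⇒ DCC·BA·BA·ADC·DCC·ADC·DCC·DCC·BA·BA·ADC·DCC·ADC·DCC·DCC·DCC·BA·DCC·BA·BA·DCC·BA·BA·ADC·DCC·ADC·DCC
    A ↦ DCC
    B ↦ ADC
    C ↦ BA
    D ↦ DCC

A->DCC, B->ADC, C->BA, D->DCC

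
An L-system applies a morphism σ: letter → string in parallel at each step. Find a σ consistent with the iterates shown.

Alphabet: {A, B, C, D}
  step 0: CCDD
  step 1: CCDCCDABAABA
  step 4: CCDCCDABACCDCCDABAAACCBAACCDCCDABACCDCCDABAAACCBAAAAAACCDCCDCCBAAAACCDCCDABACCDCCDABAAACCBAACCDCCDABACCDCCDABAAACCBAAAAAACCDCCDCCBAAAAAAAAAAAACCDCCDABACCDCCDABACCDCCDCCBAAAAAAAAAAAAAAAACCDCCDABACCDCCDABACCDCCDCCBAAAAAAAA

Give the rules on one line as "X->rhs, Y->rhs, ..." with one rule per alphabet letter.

A->AA, B->CCB, C->CCD, D->ABA

  step 0 ⇒ step 1: CCDD ⇒ CCD·CCD·ABA·ABA
    C ↦ CCD
    D ↦ ABA
    A ↦ AA  (constrained at step 1)
    B ↦ CCB  (constrained at step 1)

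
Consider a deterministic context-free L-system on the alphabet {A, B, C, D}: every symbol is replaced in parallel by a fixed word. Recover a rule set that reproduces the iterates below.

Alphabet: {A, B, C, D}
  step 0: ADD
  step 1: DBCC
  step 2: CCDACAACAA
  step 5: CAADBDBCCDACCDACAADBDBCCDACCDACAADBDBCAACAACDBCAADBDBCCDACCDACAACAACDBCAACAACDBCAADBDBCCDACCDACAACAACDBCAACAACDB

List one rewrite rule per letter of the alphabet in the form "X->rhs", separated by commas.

  step 1 ⇒ step 2: DBCC ⇒ C·CDA·CAA·CAA
    B ↦ CDA
    C ↦ CAA
    D ↦ C
  step 0 ⇒ step 1: ADD ⇒ DB·C·C
    A ↦ DB

A->DB, B->CDA, C->CAA, D->C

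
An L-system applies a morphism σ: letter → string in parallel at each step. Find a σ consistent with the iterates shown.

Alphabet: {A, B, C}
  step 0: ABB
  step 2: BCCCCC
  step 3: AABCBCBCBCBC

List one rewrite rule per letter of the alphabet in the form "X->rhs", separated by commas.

  step 2 ⇒ step 3: BCCCCC ⇒ AA·BC·BC·BC·BC·BC
    B ↦ AA
    C ↦ BC
    A ↦ C  (constrained at step 0)

A->C, B->AA, C->BC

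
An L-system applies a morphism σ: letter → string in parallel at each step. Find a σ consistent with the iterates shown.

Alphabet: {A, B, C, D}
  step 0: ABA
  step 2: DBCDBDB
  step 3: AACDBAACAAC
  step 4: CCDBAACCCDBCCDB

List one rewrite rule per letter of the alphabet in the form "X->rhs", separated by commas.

  step 3 ⇒ step 4: AACDBAACAAC ⇒ C·C·DB·A·AC·C·C·DB·C·C·DB
    A ↦ C
    B ↦ AC
    C ↦ DB
    D ↦ A

A->C, B->AC, C->DB, D->A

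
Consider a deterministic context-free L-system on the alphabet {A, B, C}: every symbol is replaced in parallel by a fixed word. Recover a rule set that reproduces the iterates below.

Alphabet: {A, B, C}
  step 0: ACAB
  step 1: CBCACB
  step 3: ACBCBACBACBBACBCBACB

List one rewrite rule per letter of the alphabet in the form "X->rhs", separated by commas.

  step 0 ⇒ step 1: ACAB ⇒ C·B·C·ACB
    A ↦ C
    B ↦ ACB
    C ↦ B

A->C, B->ACB, C->B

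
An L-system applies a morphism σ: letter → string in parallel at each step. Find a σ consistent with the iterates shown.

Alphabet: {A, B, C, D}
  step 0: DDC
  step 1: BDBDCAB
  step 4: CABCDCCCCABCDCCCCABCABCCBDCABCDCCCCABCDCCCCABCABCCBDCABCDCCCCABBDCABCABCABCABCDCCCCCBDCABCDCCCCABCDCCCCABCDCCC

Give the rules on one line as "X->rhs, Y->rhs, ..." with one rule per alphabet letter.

A->CDC, B->CC, C->CAB, D->BD

  step 0 ⇒ step 1: DDC ⇒ BD·BD·CAB
    C ↦ CAB
    D ↦ BD
    A ↦ CDC  (constrained at step 1)
    B ↦ CC  (constrained at step 1)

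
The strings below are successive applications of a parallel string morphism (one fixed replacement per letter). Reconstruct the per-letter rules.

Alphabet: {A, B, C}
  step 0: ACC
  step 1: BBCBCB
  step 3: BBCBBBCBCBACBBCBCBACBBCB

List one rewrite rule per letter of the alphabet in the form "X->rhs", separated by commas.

A->BB, B->AC, C->CB

  step 0 ⇒ step 1: ACC ⇒ BB·CB·CB
    A ↦ BB
    C ↦ CB
    B ↦ AC  (constrained at step 1)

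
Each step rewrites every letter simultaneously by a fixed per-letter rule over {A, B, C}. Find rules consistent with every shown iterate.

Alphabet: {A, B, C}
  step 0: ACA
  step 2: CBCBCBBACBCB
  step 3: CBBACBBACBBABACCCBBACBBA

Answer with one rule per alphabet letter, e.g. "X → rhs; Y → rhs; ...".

  step 2 ⇒ step 3: CBCBCBBACBCB ⇒ CB·BA·CB·BA·CB·BA·BA·CC·CB·BA·CB·BA
    A ↦ CC
    B ↦ BA
    C ↦ CB

A->CC, B->BA, C->CB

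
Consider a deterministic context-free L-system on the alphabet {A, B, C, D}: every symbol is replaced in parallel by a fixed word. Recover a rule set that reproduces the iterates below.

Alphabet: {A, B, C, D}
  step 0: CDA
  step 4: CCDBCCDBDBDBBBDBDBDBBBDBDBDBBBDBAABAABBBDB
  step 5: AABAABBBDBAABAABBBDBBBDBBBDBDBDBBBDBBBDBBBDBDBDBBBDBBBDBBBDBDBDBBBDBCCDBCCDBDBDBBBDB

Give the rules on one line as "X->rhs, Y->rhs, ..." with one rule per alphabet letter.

A->C, B->DB, C->AAB, D->BB

  step 4 ⇒ step 5: CCDBCCDBDBDBBBDBDBDBBBDBDBDBBBDBAABAABBBDB ⇒ AAB·AAB·BB·DB·AAB·AAB·BB·DB·BB·DB·BB·DB·DB·DB·BB·DB·BB·DB·BB·DB·DB·DB·BB·DB·BB·DB·BB·DB·DB·DB·BB·DB·C·C·DB·C·C·DB·DB·DB·BB·DB
    A ↦ C
    B ↦ DB
    C ↦ AAB
    D ↦ BB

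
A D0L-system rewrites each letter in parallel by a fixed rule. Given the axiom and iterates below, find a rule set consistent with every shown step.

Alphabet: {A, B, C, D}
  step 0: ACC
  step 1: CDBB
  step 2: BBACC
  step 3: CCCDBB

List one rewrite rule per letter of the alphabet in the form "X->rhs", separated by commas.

A->CD, B->C, C->B, D->BA

  step 2 ⇒ step 3: BBACC ⇒ C·C·CD·B·B
    A ↦ CD
    B ↦ C
    C ↦ B
  step 1 ⇒ step 2: CDBB ⇒ B·BA·C·C
    D ↦ BA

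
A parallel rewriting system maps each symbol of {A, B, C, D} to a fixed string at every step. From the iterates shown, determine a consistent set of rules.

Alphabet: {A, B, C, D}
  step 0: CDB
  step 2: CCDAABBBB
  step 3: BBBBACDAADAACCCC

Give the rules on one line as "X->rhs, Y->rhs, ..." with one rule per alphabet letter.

  step 2 ⇒ step 3: CCDAABBBB ⇒ BB·BB·AC·DAA·DAA·C·C·C·C
    A ↦ DAA
    B ↦ C
    C ↦ BB
    D ↦ AC

A->DAA, B->C, C->BB, D->AC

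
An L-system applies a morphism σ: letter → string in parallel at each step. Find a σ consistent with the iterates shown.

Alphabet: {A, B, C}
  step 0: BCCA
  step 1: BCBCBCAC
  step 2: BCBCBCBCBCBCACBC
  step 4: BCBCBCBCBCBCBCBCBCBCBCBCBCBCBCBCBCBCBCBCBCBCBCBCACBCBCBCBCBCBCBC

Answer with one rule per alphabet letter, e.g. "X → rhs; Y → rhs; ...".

  step 1 ⇒ step 2: BCBCBCAC ⇒ BC·BC·BC·BC·BC·BC·AC·BC
    A ↦ AC
    B ↦ BC
    C ↦ BC

A->AC, B->BC, C->BC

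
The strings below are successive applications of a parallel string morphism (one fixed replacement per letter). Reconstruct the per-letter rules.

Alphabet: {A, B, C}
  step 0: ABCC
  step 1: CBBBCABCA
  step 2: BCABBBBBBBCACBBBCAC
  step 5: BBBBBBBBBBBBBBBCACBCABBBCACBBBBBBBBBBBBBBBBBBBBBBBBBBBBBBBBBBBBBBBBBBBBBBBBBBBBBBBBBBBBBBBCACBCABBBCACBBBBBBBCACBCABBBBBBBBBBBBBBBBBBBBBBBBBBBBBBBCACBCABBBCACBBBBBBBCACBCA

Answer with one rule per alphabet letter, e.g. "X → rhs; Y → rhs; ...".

  step 1 ⇒ step 2: CBBBCABCA ⇒ BCA·BB·BB·BB·BCA·C·BB·BCA·C
    A ↦ C
    B ↦ BB
    C ↦ BCA

A->C, B->BB, C->BCA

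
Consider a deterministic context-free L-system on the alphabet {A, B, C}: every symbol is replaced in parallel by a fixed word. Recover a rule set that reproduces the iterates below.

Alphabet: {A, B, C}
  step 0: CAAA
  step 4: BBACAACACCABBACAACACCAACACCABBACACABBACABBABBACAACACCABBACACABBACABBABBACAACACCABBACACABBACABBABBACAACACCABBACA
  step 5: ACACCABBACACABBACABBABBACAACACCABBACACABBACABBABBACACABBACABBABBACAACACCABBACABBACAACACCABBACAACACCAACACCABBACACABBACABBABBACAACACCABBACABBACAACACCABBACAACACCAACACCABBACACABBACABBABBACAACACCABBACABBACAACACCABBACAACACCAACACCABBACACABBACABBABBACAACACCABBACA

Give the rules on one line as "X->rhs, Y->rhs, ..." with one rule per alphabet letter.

A->CA, B->AC, C->BBA

  step 4 ⇒ step 5: BBACAACACCABBACAACACCAACACCABBACACABBACABBABBACAACACCABBACACABBACABBABBACAACACCABBACACABBACABBABBACAACACCABBACA ⇒ AC·AC·CA·BBA·CA·CA·BBA·CA·BBA·BBA·CA·AC·AC·CA·BBA·CA·CA·BBA·CA·BBA·BBA·CA·CA·BBA·CA·BBA·BBA·CA·AC·AC·CA·BBA·CA·BBA·CA·AC·AC·CA·BBA·CA·AC·AC·CA·AC·AC·CA·BBA·CA·CA·BBA·CA·BBA·BBA·CA·AC·AC·CA·BBA·CA·BBA·CA·AC·AC·CA·BBA·CA·AC·AC·CA·AC·AC·CA·BBA·CA·CA·BBA·CA·BBA·BBA·CA·AC·AC·CA·BBA·CA·BBA·CA·AC·AC·CA·BBA·CA·AC·AC·CA·AC·AC·CA·BBA·CA·CA·BBA·CA·BBA·BBA·CA·AC·AC·CA·BBA·CA
    A ↦ CA
    B ↦ AC
    C ↦ BBA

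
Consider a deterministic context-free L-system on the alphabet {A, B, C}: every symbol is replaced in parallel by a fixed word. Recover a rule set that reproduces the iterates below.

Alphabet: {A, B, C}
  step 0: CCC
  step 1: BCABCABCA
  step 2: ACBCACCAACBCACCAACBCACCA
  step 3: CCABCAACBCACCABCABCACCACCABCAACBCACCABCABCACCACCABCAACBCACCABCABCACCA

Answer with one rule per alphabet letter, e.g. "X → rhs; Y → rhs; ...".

  step 2 ⇒ step 3: ACBCACCAACBCACCAACBCACCA ⇒ CCA·BCA·AC·BCA·CCA·BCA·BCA·CCA·CCA·BCA·AC·BCA·CCA·BCA·BCA·CCA·CCA·BCA·AC·BCA·CCA·BCA·BCA·CCA
    A ↦ CCA
    B ↦ AC
    C ↦ BCA

A->CCA, B->AC, C->BCA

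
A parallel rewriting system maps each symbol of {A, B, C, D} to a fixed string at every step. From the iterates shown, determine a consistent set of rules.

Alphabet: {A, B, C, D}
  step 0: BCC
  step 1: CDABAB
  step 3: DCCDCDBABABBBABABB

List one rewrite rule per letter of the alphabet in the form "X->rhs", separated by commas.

  step 0 ⇒ step 1: BCC ⇒ CD·AB·AB
    B ↦ CD
    C ↦ AB
    A ↦ DC  (constrained at step 1)
    D ↦ B  (constrained at step 1)

A->DC, B->CD, C->AB, D->B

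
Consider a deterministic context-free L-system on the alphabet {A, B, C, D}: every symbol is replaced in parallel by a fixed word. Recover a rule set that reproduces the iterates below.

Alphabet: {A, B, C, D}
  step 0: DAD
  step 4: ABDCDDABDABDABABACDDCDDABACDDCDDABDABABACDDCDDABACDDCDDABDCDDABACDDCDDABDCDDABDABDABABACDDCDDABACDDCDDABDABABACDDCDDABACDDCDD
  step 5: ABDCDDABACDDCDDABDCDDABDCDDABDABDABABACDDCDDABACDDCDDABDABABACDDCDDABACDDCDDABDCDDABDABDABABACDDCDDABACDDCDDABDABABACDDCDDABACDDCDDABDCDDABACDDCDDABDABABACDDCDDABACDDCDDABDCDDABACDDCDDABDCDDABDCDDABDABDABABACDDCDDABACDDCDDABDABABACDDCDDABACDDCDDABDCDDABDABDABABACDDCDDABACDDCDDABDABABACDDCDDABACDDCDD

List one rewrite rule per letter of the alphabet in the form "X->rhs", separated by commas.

  step 4 ⇒ step 5: ABDCDDABDABDABABACDDCDDABACDDCDDABDABABACDDCDDABACDDCDDABDCDDABACDDCDDABDCDDABDABDABABACDDCDDABACDDCDDABDABABACDDCDDABACDDCDD ⇒ AB·D·CDD·ABA·CDD·CDD·AB·D·CDD·AB·D·CDD·AB·D·AB·D·AB·ABA·CDD·CDD·ABA·CDD·CDD·AB·D·AB·ABA·CDD·CDD·ABA·CDD·CDD·AB·D·CDD·AB·D·AB·D·AB·ABA·CDD·CDD·ABA·CDD·CDD·AB·D·AB·ABA·CDD·CDD·ABA·CDD·CDD·AB·D·CDD·ABA·CDD·CDD·AB·D·AB·ABA·CDD·CDD·ABA·CDD·CDD·AB·D·CDD·ABA·CDD·CDD·AB·D·CDD·AB·D·CDD·AB·D·AB·D·AB·ABA·CDD·CDD·ABA·CDD·CDD·AB·D·AB·ABA·CDD·CDD·ABA·CDD·CDD·AB·D·CDD·AB·D·AB·D·AB·ABA·CDD·CDD·ABA·CDD·CDD·AB·D·AB·ABA·CDD·CDD·ABA·CDD·CDD
    A ↦ AB
    B ↦ D
    C ↦ ABA
    D ↦ CDD

A->AB, B->D, C->ABA, D->CDD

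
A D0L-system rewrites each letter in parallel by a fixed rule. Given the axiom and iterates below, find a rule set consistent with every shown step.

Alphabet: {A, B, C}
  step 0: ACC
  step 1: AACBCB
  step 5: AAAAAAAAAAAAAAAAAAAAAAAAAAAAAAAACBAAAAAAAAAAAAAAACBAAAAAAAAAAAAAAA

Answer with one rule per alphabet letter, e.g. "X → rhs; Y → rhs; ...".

  step 0 ⇒ step 1: ACC ⇒ AA·CB·CB
    A ↦ AA
    C ↦ CB
    B ↦ A  (constrained at step 1)

A->AA, B->A, C->CB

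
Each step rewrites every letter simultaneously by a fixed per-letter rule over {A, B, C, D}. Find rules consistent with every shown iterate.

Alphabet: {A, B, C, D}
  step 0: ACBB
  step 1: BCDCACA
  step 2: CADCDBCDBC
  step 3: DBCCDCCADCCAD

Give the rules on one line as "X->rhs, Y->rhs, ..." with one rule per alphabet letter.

  step 2 ⇒ step 3: CADCDBCDBC ⇒ D·BC·C·D·C·CA·D·C·CA·D
    A ↦ BC
    B ↦ CA
    C ↦ D
    D ↦ C

A->BC, B->CA, C->D, D->C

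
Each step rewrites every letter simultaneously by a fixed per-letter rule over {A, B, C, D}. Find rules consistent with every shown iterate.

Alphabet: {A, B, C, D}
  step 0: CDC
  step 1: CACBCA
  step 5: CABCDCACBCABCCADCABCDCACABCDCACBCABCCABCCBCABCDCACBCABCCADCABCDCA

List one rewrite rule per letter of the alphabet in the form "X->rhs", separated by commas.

A->BC, B->D, C->CA, D->CB

  step 0 ⇒ step 1: CDC ⇒ CA·CB·CA
    C ↦ CA
    D ↦ CB
    A ↦ BC  (constrained at step 1)
    B ↦ D  (constrained at step 1)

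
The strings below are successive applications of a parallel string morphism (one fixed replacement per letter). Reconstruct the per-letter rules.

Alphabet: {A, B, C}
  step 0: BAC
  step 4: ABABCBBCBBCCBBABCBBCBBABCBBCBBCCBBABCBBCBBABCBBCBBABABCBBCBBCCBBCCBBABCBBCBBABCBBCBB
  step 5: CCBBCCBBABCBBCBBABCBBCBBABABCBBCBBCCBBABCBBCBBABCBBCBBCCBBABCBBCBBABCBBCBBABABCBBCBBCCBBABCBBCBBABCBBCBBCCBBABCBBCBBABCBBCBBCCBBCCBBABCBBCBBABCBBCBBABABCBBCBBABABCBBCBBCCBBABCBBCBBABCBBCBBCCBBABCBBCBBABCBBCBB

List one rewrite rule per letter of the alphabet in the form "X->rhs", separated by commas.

A->C, B->CBB, C->AB

  step 4 ⇒ step 5: ABABCBBCBBCCBBABCBBCBBABCBBCBBCCBBABCBBCBBABCBBCBBABABCBBCBBCCBBCCBBABCBBCBBABCBBCBB ⇒ C·CBB·C·CBB·AB·CBB·CBB·AB·CBB·CBB·AB·AB·CBB·CBB·C·CBB·AB·CBB·CBB·AB·CBB·CBB·C·CBB·AB·CBB·CBB·AB·CBB·CBB·AB·AB·CBB·CBB·C·CBB·AB·CBB·CBB·AB·CBB·CBB·C·CBB·AB·CBB·CBB·AB·CBB·CBB·C·CBB·C·CBB·AB·CBB·CBB·AB·CBB·CBB·AB·AB·CBB·CBB·AB·AB·CBB·CBB·C·CBB·AB·CBB·CBB·AB·CBB·CBB·C·CBB·AB·CBB·CBB·AB·CBB·CBB
    A ↦ C
    B ↦ CBB
    C ↦ AB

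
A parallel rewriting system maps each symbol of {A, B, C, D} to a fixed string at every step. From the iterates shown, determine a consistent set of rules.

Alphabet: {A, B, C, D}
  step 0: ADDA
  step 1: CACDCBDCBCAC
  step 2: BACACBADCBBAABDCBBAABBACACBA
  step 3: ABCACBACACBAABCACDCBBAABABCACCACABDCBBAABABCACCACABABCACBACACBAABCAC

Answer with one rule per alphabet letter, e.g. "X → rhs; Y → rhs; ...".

  step 2 ⇒ step 3: BACACBADCBBAABDCBBAABBACACBA ⇒ AB·CAC·BA·CAC·BA·AB·CAC·DCB·BA·AB·AB·CAC·CAC·AB·DCB·BA·AB·AB·CAC·CAC·AB·AB·CAC·BA·CAC·BA·AB·CAC
    A ↦ CAC
    B ↦ AB
    C ↦ BA
    D ↦ DCB

A->CAC, B->AB, C->BA, D->DCB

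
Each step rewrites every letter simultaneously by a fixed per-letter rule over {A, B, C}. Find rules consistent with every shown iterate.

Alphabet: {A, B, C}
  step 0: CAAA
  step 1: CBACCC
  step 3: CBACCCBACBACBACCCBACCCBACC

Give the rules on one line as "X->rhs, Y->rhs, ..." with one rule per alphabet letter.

A->C, B->C, C->CBA

  step 0 ⇒ step 1: CAAA ⇒ CBA·C·C·C
    A ↦ C
    C ↦ CBA
    B ↦ C  (constrained at step 1)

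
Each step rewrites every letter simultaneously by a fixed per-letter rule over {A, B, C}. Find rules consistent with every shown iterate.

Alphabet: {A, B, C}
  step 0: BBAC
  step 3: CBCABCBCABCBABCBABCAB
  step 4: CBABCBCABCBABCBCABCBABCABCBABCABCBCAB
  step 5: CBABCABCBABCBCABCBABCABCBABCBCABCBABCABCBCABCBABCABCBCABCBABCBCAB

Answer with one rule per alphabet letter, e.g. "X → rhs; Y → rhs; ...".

  step 4 ⇒ step 5: CBABCBCABCBABCBCABCBABCABCBABCABCBCAB ⇒ CB·AB·C·AB·CB·AB·CB·C·AB·CB·AB·C·AB·CB·AB·CB·C·AB·CB·AB·C·AB·CB·C·AB·CB·AB·C·AB·CB·C·AB·CB·AB·CB·C·AB
    A ↦ C
    B ↦ AB
    C ↦ CB

A->C, B->AB, C->CB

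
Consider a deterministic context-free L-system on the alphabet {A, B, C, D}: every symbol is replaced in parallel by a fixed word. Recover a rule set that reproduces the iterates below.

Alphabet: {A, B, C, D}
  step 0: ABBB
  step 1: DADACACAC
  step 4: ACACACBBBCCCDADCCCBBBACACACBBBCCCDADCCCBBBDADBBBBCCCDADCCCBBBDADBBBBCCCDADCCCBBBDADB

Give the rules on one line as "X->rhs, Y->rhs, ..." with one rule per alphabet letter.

  step 0 ⇒ step 1: ABBB ⇒ DAD·AC·AC·AC
    A ↦ DAD
    B ↦ AC
    C ↦ B  (constrained at step 1)
    D ↦ CCC  (constrained at step 1)

A->DAD, B->AC, C->B, D->CCC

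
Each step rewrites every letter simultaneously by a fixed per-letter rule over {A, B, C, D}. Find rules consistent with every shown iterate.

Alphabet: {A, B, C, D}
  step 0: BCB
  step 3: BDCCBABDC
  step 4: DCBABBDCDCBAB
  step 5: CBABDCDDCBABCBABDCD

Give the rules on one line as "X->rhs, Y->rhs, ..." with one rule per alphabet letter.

  step 4 ⇒ step 5: DCBABBDCDCBAB ⇒ CBA·B·D·C·D·D·CBA·B·CBA·B·D·C·D
    A ↦ C
    B ↦ D
    C ↦ B
    D ↦ CBA

A->C, B->D, C->B, D->CBA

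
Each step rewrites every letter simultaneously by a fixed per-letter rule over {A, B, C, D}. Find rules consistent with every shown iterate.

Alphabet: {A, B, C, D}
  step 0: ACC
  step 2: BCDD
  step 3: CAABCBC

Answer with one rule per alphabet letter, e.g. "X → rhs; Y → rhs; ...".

A->D, B->CA, C->A, D->BC

  step 2 ⇒ step 3: BCDD ⇒ CA·A·BC·BC
    B ↦ CA
    C ↦ A
    D ↦ BC
    A ↦ D  (constrained at step 0)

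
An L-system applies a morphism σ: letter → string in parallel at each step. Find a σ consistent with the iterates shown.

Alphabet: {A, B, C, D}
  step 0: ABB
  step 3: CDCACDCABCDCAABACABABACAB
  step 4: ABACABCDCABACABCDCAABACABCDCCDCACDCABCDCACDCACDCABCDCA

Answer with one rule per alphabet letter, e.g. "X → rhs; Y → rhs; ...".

  step 3 ⇒ step 4: CDCACDCABCDCAABACABABACAB ⇒ AB·AC·AB·CDC·AB·AC·AB·CDC·A·AB·AC·AB·CDC·CDC·A·CDC·AB·CDC·A·CDC·A·CDC·AB·CDC·A
    A ↦ CDC
    B ↦ A
    C ↦ AB
    D ↦ AC

A->CDC, B->A, C->AB, D->AC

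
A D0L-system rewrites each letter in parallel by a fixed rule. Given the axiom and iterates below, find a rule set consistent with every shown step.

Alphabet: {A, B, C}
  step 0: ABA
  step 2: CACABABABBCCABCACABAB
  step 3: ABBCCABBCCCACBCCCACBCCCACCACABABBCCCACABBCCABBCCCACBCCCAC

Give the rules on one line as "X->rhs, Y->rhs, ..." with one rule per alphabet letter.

  step 2 ⇒ step 3: CACABABABBCCABCACABAB ⇒ AB·BCC·AB·BCC·CAC·BCC·CAC·BCC·CAC·CAC·AB·AB·BCC·CAC·AB·BCC·AB·BCC·CAC·BCC·CAC
    A ↦ BCC
    B ↦ CAC
    C ↦ AB

A->BCC, B->CAC, C->AB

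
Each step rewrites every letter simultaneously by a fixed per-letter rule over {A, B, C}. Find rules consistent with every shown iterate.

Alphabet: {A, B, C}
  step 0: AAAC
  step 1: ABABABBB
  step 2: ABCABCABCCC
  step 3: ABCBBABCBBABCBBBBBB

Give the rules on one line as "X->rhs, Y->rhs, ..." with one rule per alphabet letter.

A->AB, B->C, C->BB

  step 2 ⇒ step 3: ABCABCABCCC ⇒ AB·C·BB·AB·C·BB·AB·C·BB·BB·BB
    A ↦ AB
    B ↦ C
    C ↦ BB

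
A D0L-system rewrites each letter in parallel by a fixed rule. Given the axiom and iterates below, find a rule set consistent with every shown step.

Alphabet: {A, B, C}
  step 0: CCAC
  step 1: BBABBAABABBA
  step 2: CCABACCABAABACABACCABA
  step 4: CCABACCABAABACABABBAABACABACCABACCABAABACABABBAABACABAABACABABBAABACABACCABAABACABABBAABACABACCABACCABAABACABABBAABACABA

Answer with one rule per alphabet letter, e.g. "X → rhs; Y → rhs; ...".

  step 1 ⇒ step 2: BBABBAABABBA ⇒ C·C·ABA·C·C·ABA·ABA·C·ABA·C·C·ABA
    A ↦ ABA
    B ↦ C
  step 0 ⇒ step 1: CCAC ⇒ BBA·BBA·ABA·BBA
    C ↦ BBA

A->ABA, B->C, C->BBA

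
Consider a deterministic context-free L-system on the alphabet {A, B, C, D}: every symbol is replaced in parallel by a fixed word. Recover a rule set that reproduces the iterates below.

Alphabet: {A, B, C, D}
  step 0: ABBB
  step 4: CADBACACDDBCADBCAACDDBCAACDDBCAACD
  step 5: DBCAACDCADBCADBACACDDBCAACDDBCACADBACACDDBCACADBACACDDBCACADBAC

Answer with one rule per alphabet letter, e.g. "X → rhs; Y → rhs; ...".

A->CA, B->D, C->DB, D->AC

  step 4 ⇒ step 5: CADBACACDDBCADBCAACDDBCAACDDBCAACD ⇒ DB·CA·AC·D·CA·DB·CA·DB·AC·AC·D·DB·CA·AC·D·DB·CA·CA·DB·AC·AC·D·DB·CA·CA·DB·AC·AC·D·DB·CA·CA·DB·AC
    A ↦ CA
    B ↦ D
    C ↦ DB
    D ↦ AC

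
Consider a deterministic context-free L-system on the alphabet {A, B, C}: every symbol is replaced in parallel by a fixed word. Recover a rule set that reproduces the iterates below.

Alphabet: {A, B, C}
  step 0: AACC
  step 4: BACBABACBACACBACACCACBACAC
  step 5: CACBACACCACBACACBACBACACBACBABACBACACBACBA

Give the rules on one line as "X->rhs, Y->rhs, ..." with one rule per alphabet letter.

  step 4 ⇒ step 5: BACBABACBACACBACACCACBACAC ⇒ CA·C·BA·CA·C·CA·C·BA·CA·C·BA·C·BA·CA·C·BA·C·BA·BA·C·BA·CA·C·BA·C·BA
    A ↦ C
    B ↦ CA
    C ↦ BA

A->C, B->CA, C->BA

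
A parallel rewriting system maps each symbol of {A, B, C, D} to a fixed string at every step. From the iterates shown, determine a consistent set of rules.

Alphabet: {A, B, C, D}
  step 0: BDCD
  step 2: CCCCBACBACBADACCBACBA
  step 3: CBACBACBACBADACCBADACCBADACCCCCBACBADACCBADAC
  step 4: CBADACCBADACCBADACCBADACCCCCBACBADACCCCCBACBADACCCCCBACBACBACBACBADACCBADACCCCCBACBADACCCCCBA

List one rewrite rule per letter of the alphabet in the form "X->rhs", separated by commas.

  step 3 ⇒ step 4: CBACBACBACBADACCBADACCBADACCCCCBACBADACCBADAC ⇒ CBA·DA·C·CBA·DA·C·CBA·DA·C·CBA·DA·C·CC·C·CBA·CBA·DA·C·CC·C·CBA·CBA·DA·C·CC·C·CBA·CBA·CBA·CBA·CBA·DA·C·CBA·DA·C·CC·C·CBA·CBA·DA·C·CC·C·CBA
    A ↦ C
    B ↦ DA
    C ↦ CBA
    D ↦ CC

A->C, B->DA, C->CBA, D->CC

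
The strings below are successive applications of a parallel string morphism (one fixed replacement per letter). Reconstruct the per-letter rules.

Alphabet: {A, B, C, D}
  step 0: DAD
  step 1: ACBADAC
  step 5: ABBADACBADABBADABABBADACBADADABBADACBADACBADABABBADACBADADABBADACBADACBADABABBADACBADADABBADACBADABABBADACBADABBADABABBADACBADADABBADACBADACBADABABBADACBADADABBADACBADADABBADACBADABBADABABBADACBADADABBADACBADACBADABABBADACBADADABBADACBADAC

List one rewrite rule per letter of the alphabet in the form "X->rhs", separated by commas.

  step 0 ⇒ step 1: DAD ⇒ AC·BAD·AC
    A ↦ BAD
    D ↦ AC
    B ↦ AB  (constrained at step 1)
    C ↦ AD  (constrained at step 1)

A->BAD, B->AB, C->AD, D->AC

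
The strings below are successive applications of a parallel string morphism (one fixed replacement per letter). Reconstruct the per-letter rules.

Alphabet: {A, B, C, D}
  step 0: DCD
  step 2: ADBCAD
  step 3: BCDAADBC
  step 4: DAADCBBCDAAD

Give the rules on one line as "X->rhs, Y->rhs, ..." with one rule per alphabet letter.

A->B, B->DA, C->AD, D->C

  step 3 ⇒ step 4: BCDAADBC ⇒ DA·AD·C·B·B·C·DA·AD
    A ↦ B
    B ↦ DA
    C ↦ AD
    D ↦ C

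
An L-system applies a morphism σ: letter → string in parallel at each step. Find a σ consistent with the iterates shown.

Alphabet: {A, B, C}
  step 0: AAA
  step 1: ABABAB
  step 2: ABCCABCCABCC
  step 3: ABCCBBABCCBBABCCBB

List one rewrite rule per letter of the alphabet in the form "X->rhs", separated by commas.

A->AB, B->CC, C->B

  step 2 ⇒ step 3: ABCCABCCABCC ⇒ AB·CC·B·B·AB·CC·B·B·AB·CC·B·B
    A ↦ AB
    B ↦ CC
    C ↦ B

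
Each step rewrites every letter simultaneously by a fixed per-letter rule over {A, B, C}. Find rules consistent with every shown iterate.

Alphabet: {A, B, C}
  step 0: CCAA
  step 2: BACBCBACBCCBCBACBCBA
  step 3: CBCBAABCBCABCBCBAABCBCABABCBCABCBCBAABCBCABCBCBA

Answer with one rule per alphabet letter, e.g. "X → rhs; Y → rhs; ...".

  step 2 ⇒ step 3: BACBCBACBCCBCBACBCBA ⇒ CBC·BA·AB·CBC·AB·CBC·BA·AB·CBC·AB·AB·CBC·AB·CBC·BA·AB·CBC·AB·CBC·BA
    A ↦ BA
    B ↦ CBC
    C ↦ AB

A->BA, B->CBC, C->AB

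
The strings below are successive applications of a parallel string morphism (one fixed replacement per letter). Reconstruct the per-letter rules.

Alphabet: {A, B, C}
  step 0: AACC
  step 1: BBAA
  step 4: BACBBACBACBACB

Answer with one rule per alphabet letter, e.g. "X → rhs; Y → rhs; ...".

  step 0 ⇒ step 1: AACC ⇒ B·B·A·A
    A ↦ B
    C ↦ A
    B ↦ CB  (constrained at step 1)

A->B, B->CB, C->A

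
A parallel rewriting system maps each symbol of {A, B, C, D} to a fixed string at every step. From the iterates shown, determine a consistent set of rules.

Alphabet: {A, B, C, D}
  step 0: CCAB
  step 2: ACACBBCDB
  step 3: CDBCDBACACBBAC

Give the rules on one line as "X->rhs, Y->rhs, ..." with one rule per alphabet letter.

  step 2 ⇒ step 3: ACACBBCDB ⇒ CD·B·CD·B·AC·AC·B·B·AC
    A ↦ CD
    B ↦ AC
    C ↦ B
    D ↦ B

A->CD, B->AC, C->B, D->B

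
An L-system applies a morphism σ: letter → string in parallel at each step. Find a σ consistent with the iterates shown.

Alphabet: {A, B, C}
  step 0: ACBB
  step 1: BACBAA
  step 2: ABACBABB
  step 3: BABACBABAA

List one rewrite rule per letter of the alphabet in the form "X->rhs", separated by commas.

A->B, B->A, C->ACB

  step 2 ⇒ step 3: ABACBABB ⇒ B·A·B·ACB·A·B·A·A
    A ↦ B
    B ↦ A
    C ↦ ACB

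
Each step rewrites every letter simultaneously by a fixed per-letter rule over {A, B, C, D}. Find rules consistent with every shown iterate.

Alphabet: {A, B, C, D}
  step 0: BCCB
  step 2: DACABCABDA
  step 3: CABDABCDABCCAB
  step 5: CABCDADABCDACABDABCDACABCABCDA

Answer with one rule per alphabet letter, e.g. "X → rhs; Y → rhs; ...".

A->B, B->C, C->DA, D->CA

  step 2 ⇒ step 3: DACABCABDA ⇒ CA·B·DA·B·C·DA·B·C·CA·B
    A ↦ B
    B ↦ C
    C ↦ DA
    D ↦ CA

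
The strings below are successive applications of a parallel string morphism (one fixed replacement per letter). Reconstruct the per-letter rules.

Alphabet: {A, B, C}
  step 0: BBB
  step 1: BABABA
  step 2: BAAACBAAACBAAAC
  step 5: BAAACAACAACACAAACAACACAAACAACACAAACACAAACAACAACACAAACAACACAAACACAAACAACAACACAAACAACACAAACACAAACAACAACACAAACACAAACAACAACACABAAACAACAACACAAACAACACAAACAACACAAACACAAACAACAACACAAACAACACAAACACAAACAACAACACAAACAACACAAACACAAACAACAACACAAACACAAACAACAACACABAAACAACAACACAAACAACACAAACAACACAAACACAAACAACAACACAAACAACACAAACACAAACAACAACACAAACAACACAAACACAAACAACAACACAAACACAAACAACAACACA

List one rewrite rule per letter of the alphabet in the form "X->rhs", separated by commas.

A->AAC, B->BA, C->ACA

  step 1 ⇒ step 2: BABABA ⇒ BA·AAC·BA·AAC·BA·AAC
    A ↦ AAC
    B ↦ BA
    C ↦ ACA  (constrained at step 2)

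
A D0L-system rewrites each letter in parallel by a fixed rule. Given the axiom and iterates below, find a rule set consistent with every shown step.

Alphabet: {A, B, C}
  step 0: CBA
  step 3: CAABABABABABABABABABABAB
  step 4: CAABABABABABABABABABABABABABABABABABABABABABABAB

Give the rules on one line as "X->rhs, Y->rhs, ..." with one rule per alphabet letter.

  step 3 ⇒ step 4: CAABABABABABABABABABABAB ⇒ CA·AB·AB·AB·AB·AB·AB·AB·AB·AB·AB·AB·AB·AB·AB·AB·AB·AB·AB·AB·AB·AB·AB·AB
    A ↦ AB
    B ↦ AB
    C ↦ CA

A->AB, B->AB, C->CA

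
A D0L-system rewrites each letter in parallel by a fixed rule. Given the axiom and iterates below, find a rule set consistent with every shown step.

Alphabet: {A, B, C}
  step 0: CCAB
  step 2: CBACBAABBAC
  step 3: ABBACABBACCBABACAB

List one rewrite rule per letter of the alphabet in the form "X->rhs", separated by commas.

A->C, B->BA, C->AB

  step 2 ⇒ step 3: CBACBAABBAC ⇒ AB·BA·C·AB·BA·C·C·BA·BA·C·AB
    A ↦ C
    B ↦ BA
    C ↦ AB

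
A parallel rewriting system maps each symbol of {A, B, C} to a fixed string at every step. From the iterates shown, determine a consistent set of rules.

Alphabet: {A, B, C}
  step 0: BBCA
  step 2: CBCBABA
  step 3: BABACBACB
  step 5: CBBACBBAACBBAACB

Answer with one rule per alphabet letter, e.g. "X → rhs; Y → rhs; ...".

  step 2 ⇒ step 3: CBCBABA ⇒ B·A·B·A·CB·A·CB
    A ↦ CB
    B ↦ A
    C ↦ B

A->CB, B->A, C->B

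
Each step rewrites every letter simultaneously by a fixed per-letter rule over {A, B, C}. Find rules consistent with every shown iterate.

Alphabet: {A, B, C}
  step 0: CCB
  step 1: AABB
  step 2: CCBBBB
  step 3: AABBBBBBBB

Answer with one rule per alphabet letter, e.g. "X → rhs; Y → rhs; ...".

  step 2 ⇒ step 3: CCBBBB ⇒ A·A·BB·BB·BB·BB
    B ↦ BB
    C ↦ A
  step 1 ⇒ step 2: AABB ⇒ C·C·BB·BB
    A ↦ C

A->C, B->BB, C->A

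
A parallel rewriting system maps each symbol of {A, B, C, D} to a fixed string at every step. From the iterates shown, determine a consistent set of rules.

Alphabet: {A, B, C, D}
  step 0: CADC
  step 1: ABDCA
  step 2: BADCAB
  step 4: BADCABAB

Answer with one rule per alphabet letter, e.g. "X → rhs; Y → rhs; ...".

  step 1 ⇒ step 2: ABDCA ⇒ B·A·DC·A·B
    A ↦ B
    B ↦ A
    C ↦ A
    D ↦ DC

A->B, B->A, C->A, D->DC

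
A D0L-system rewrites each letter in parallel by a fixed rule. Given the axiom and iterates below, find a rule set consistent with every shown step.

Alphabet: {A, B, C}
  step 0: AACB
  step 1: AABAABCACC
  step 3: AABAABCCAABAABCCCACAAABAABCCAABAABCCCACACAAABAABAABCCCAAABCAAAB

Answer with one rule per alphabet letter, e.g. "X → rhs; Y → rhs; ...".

  step 0 ⇒ step 1: AACB ⇒ AAB·AAB·CA·CC
    A ↦ AAB
    B ↦ CC
    C ↦ CA

A->AAB, B->CC, C->CA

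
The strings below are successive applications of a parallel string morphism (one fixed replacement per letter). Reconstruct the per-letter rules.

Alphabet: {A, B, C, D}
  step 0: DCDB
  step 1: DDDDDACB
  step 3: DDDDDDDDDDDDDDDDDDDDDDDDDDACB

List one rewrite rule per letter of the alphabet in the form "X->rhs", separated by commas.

  step 0 ⇒ step 1: DCDB ⇒ DD·D·DD·ACB
    B ↦ ACB
    C ↦ D
    D ↦ DD
    A ↦ D  (constrained at step 1)

A->D, B->ACB, C->D, D->DD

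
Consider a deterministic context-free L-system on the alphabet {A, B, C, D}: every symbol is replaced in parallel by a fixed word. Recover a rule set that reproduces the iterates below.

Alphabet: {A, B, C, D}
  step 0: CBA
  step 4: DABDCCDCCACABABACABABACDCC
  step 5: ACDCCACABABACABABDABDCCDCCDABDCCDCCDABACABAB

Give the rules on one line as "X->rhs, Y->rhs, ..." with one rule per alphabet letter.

A->D, B->CC, C->AB, D->AC

  step 4 ⇒ step 5: DABDCCDCCACABABACABABACDCC ⇒ AC·D·CC·AC·AB·AB·AC·AB·AB·D·AB·D·CC·D·CC·D·AB·D·CC·D·CC·D·AB·AC·AB·AB
    A ↦ D
    B ↦ CC
    C ↦ AB
    D ↦ AC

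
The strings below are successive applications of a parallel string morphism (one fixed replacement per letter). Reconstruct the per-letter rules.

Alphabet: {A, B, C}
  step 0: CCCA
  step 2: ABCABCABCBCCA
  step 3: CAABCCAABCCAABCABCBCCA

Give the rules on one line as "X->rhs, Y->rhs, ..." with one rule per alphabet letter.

  step 2 ⇒ step 3: ABCABCABCBCCA ⇒ CA·A·BC·CA·A·BC·CA·A·BC·A·BC·BC·CA
    A ↦ CA
    B ↦ A
    C ↦ BC

A->CA, B->A, C->BC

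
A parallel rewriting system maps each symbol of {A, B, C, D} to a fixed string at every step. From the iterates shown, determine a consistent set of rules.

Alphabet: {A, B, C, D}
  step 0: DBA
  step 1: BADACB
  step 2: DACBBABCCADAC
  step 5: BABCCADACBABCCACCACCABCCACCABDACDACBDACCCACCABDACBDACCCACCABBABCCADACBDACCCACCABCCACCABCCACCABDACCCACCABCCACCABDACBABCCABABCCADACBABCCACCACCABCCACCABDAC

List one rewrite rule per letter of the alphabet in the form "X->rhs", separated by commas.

A->B, B->DAC, C->CCA, D->BA

  step 1 ⇒ step 2: BADACB ⇒ DAC·B·BA·B·CCA·DAC
    A ↦ B
    B ↦ DAC
    C ↦ CCA
    D ↦ BA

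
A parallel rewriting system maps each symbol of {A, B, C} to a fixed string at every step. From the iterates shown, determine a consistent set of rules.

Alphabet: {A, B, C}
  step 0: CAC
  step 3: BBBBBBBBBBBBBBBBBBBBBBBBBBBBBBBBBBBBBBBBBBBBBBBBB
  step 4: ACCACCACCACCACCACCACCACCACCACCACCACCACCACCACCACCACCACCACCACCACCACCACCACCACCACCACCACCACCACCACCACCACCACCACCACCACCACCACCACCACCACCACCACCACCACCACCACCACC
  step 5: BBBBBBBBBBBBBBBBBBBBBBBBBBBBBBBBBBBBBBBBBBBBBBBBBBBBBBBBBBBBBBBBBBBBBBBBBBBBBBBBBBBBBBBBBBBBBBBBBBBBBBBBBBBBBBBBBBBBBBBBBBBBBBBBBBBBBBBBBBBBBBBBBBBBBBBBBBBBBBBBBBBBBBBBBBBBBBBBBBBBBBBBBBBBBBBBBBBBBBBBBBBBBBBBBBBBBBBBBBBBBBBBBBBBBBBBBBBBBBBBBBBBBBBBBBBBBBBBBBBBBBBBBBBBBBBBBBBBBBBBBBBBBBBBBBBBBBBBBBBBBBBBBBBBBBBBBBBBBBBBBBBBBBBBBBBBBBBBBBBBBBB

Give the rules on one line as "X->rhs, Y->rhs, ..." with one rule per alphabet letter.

  step 4 ⇒ step 5: ACCACCACCACCACCACCACCACCACCACCACCACCACCACCACCACCACCACCACCACCACCACCACCACCACCACCACCACCACCACCACCACCACCACCACCACCACCACCACCACCACCACCACCACCACCACCACCACCACC ⇒ B·BBB·BBB·B·BBB·BBB·B·BBB·BBB·B·BBB·BBB·B·BBB·BBB·B·BBB·BBB·B·BBB·BBB·B·BBB·BBB·B·BBB·BBB·B·BBB·BBB·B·BBB·BBB·B·BBB·BBB·B·BBB·BBB·B·BBB·BBB·B·BBB·BBB·B·BBB·BBB·B·BBB·BBB·B·BBB·BBB·B·BBB·BBB·B·BBB·BBB·B·BBB·BBB·B·BBB·BBB·B·BBB·BBB·B·BBB·BBB·B·BBB·BBB·B·BBB·BBB·B·BBB·BBB·B·BBB·BBB·B·BBB·BBB·B·BBB·BBB·B·BBB·BBB·B·BBB·BBB·B·BBB·BBB·B·BBB·BBB·B·BBB·BBB·B·BBB·BBB·B·BBB·BBB·B·BBB·BBB·B·BBB·BBB·B·BBB·BBB·B·BBB·BBB·B·BBB·BBB·B·BBB·BBB·B·BBB·BBB·B·BBB·BBB·B·BBB·BBB·B·BBB·BBB·B·BBB·BBB·B·BBB·BBB
    A ↦ B
    C ↦ BBB
  step 3 ⇒ step 4: BBBBBBBBBBBBBBBBBBBBBBBBBBBBBBBBBBBBBBBBBBBBBBBBB ⇒ ACC·ACC·ACC·ACC·ACC·ACC·ACC·ACC·ACC·ACC·ACC·ACC·ACC·ACC·ACC·ACC·ACC·ACC·ACC·ACC·ACC·ACC·ACC·ACC·ACC·ACC·ACC·ACC·ACC·ACC·ACC·ACC·ACC·ACC·ACC·ACC·ACC·ACC·ACC·ACC·ACC·ACC·ACC·ACC·ACC·ACC·ACC·ACC·ACC
    B ↦ ACC

A->B, B->ACC, C->BBB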